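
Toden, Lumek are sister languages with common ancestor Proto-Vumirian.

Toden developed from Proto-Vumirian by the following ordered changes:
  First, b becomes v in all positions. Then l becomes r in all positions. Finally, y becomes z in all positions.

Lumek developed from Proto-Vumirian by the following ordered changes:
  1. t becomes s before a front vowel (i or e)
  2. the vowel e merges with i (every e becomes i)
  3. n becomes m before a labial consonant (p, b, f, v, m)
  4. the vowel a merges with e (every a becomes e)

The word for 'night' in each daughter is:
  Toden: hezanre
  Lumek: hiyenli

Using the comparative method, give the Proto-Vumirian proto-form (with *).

Position 2: Toden has e, Lumek has i. Toden preserves e here (none of its changes turn any other segment into e), so the proto-segment is *e.
Position 7: Toden has e, Lumek has i. Toden preserves e here (none of its changes turn any other segment into e), so the proto-segment is *e.
Verify the candidate proto-form against each daughter:
Toden: *heyanle > heyanre > hezanre  (by unconditioned shift, unconditioned shift)
Lumek: start from *heyanle.
  rule 1: no change — heyanle
  rule 2 (vowel merger): heyanle → hiyanli
  rule 3: no change — hiyanli
  rule 4 (vowel merger): hiyanli → hiyenli
  ⇒ Lumek hiyenli
*heyanle is the unique common source.

*heyanle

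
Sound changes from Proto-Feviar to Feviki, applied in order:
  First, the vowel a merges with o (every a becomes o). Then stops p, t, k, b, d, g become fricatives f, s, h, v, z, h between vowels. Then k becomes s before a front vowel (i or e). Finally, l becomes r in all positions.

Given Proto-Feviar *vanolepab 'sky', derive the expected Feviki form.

Feviki: start from *vanolepab.
  rule 1 (vowel merger): vanolepab → vonolepob
  rule 2 (intervocalic lenition): vonolepob → vonolefob
  rule 3: no change — vonolefob
  rule 4 (unconditioned shift): vonolefob → vonorefob
  ⇒ Feviki vonorefob

vonorefob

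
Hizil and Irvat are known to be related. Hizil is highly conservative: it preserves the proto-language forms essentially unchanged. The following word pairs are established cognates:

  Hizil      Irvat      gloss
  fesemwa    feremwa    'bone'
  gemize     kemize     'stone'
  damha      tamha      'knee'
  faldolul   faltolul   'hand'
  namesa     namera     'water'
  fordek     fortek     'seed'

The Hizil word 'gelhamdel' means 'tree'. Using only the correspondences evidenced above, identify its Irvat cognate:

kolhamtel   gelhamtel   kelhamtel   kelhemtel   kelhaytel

kelhamtel

gemize ~ kemize — Hizil g corresponds to Irvat k word-initially before a front vowel.
fordek ~ fortek — Hizil d corresponds to Irvat t after a consonant, before a front vowel.
Applying these to Hizil 'gelhamdel':
  gelhamdel → kelhamdel   (g→k word-initially before a front vowel)
  kelhamdel → kelhamtel   (d→t after a consonant, before a front vowel)
So the Irvat cognate is 'kelhamtel'.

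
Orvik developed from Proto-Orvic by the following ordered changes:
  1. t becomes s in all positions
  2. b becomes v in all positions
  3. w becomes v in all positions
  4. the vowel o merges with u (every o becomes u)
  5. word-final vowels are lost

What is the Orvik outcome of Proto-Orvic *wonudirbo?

vunudirv

Orvik: *wonudirbo > wonudirvo > vonudirvo > vunudirvu > vunudirv  (by unconditioned shift, unconditioned shift, vowel merger, apocope)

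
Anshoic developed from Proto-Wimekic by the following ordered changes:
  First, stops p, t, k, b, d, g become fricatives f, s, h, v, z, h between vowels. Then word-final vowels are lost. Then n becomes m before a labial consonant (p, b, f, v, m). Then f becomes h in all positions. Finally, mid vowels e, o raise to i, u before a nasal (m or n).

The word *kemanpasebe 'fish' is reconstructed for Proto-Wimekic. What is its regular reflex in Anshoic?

kimampasev

Anshoic: *kemanpasebe
  kemanpasebe → kemanpaseve   [intervocalic lenition]
  kemanpaseve → kemanpasev   [apocope]
  kemanpasev → kemampasev   [nasal place assimilation]
  kemampasev (rule 4 does not apply)
  kemampasev → kimampasev   [pre-nasal raising]
  giving Anshoic kimampasev.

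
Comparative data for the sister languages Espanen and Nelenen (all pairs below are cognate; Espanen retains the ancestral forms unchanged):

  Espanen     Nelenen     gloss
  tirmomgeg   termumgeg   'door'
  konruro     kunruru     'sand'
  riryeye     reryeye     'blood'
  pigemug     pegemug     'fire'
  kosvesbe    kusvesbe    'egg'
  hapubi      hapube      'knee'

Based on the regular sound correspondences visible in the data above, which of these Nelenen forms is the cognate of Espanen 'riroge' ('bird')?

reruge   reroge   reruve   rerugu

tirmomgeg ~ termumgeg, riryeye ~ reryeye — Espanen i corresponds to Nelenen e after a consonant, before r.
kosvesbe ~ kusvesbe — Espanen o corresponds to Nelenen u after a consonant, before a consonant other than r, m, n, p, b, f, v.
Applying these to Espanen 'riroge':
  riroge → reroge   (i→e after a consonant, before r)
  reroge → reruge   (o→u after a consonant, before a consonant other than r, m, n, p, b, f, v)
So the Nelenen cognate is 'reruge'.

reruge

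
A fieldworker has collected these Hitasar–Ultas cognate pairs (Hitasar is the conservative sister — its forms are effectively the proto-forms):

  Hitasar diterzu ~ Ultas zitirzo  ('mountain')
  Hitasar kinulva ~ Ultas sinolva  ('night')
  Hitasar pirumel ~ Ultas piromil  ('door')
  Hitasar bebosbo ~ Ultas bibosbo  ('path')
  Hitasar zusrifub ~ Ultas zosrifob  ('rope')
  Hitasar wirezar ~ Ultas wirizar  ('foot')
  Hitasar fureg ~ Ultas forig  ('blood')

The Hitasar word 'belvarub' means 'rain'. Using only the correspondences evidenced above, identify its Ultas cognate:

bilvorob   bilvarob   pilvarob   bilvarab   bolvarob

bilvarob

pirumel ~ piromil, wirezar ~ wirizar — Hitasar e corresponds to Ultas i after a consonant, before a consonant other than r, m, n, p, b, f, v.
zusrifub ~ zosrifob — Hitasar u corresponds to Ultas o after a consonant, before a labial obstruent.
Applying these to Hitasar 'belvarub':
  belvarub → bilvarub   (e→i after a consonant, before a consonant other than r, m, n, p, b, f, v)
  bilvarub → bilvarob   (u→o after a consonant, before a labial obstruent)
So the Ultas cognate is 'bilvarob'.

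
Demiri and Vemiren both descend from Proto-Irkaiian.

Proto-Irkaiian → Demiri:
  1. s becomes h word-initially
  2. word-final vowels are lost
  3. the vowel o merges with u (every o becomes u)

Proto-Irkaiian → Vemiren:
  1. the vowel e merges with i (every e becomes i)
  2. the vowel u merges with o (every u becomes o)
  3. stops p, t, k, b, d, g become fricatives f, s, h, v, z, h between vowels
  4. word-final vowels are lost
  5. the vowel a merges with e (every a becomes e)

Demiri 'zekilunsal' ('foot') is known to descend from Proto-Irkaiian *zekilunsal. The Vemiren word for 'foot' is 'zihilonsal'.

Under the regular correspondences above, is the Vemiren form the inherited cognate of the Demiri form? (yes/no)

no

Derive the expected Vemiren reflex of *zekilunsal:
Vemiren: *zekilunsal > zikilunsal > zikilonsal > zihilonsal > zihilonsel  (by vowel merger, vowel merger, intervocalic lenition, vowel merger)
The regular Vemiren reflex would be 'zihilonsel', but the attested form is 'zihilonsal'. The correspondence is irregular, so they are not cognates (the Vemiren form has a different source).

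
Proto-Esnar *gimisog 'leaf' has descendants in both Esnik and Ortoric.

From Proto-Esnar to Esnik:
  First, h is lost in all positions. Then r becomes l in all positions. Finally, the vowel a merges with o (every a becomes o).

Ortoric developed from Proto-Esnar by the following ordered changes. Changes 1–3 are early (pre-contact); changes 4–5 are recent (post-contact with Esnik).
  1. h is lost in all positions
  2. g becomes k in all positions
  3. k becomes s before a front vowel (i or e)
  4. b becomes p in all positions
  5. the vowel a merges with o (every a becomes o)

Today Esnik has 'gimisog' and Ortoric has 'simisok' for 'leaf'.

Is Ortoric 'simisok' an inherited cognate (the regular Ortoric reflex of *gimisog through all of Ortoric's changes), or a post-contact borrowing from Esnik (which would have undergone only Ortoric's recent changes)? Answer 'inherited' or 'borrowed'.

inherited

If inherited, *gimisog would pass through all of Ortoric's changes:
Ortoric: start from *gimisog.
  rule 1: no change — gimisog
  rule 2 (unconditioned shift): gimisog → kimisok
  rule 3 (palatalisation): kimisok → simisok
  rule 4: no change — simisok
  rule 5: no change — simisok
  ⇒ Ortoric simisok
If borrowed from Esnik 'gimisog' after the early changes, it would undergo only the recent ones:
  rule 4 (unconditioned shift): no change (gimisog)
  rule 5 (vowel merger): no change (gimisog)
  ⇒ as a loan: gimisog
Ortoric 'simisok' matches the inherited outcome exactly, so it is an inherited cognate, not a loan.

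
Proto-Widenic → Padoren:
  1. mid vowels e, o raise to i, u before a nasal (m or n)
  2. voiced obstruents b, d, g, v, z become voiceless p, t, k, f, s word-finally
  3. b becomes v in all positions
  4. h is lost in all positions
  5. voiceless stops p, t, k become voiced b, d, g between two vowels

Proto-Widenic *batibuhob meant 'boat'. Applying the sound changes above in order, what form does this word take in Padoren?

Padoren: *batibuhob > batibuhop > vativuhop > vativuop > vadivuop  (by final devoicing, unconditioned shift, h-loss, intervocalic voicing)

vadivuop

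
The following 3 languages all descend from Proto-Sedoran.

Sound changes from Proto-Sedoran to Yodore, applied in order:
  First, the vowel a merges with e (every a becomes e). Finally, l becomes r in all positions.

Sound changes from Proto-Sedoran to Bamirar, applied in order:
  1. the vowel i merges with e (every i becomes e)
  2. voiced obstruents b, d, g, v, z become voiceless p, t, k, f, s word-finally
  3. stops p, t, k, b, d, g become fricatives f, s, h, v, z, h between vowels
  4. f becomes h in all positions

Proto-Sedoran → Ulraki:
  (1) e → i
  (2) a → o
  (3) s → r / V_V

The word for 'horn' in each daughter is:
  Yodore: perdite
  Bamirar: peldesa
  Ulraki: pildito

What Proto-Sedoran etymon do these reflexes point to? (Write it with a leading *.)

Position 6: Yodore has t, Bamirar has s, Ulraki has t. Yodore preserves t here (none of its changes turn any other segment into t), so the proto-segment is *t.
Position 3: Yodore has r, Bamirar has l, Ulraki has l. Bamirar preserves l here (none of its changes turn any other segment into l), so the proto-segment is *l.
This points to *peldita. Verify forward in each daughter:
Yodore: start from *peldita.
  rule 1 (vowel merger): peldita → peldite
  rule 2 (unconditioned shift): peldite → perdite
  ⇒ Yodore perdite
Bamirar: start from *peldita.
  rule 1 (vowel merger): peldita → peldeta
  rule 2: no change — peldeta
  rule 3 (intervocalic lenition): peldeta → peldesa
  rule 4: no change — peldesa
  ⇒ Bamirar peldesa
Ulraki: *peldita
  peldita → pildita   [vowel merger]
  pildita → pildito   [vowel merger]
  pildito (rule 3 does not apply)
  giving Ulraki pildito.
Only *peldita yields all of Yodore perdite, Bamirar peldesa, Ulraki pildito.

*peldita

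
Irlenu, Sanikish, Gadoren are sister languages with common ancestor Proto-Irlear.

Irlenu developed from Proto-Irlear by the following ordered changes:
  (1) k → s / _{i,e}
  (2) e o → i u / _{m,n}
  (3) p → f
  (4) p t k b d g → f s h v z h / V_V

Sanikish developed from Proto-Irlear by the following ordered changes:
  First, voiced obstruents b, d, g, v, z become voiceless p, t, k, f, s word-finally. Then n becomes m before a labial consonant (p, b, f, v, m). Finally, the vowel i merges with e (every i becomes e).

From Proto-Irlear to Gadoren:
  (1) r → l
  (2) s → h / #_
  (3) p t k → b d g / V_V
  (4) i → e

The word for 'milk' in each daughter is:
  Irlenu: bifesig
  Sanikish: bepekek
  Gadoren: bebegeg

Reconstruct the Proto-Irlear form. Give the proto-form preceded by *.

Position 3: Irlenu has f, Sanikish has p, Gadoren has b. Taking the neighbouring segments as reconstructed: Irlenu f could go back to *p or *f; Sanikish p can only go back to *p; Gadoren b could go back to *p or *b — the one source consistent with every daughter is *p.
Position 7: Irlenu has g, Sanikish has k, Gadoren has g. Irlenu preserves g here (none of its changes turn any other segment into g), so the proto-segment is *g.
Verify the candidate proto-form against each daughter:
Irlenu: start from *bipekig.
  rule 1 (palatalisation): bipekig → bipesig
  rule 2: no change — bipesig
  rule 3 (unconditioned shift): bipesig → bifesig
  rule 4: no change — bifesig
  ⇒ Irlenu bifesig
Sanikish: *bipekig > bipekik > bepekek  (by final devoicing, vowel merger)
Gadoren: *bipekig > bibegig > bebegeg  (by intervocalic voicing, vowel merger)
Only *bipekig yields all of Irlenu bifesig, Sanikish bepekek, Gadoren bebegeg.

*bipekig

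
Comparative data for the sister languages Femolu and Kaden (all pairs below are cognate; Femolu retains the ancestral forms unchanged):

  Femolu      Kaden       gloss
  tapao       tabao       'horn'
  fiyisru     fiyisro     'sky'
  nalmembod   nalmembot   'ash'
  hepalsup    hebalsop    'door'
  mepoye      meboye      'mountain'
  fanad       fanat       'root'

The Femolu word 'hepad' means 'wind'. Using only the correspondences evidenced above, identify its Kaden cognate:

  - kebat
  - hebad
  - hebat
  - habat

tapao ~ tabao, hepalsup ~ hebalsop — Femolu p corresponds to Kaden b between vowels (before a back vowel).
nalmembod ~ nalmembot, fanad ~ fanat — Femolu d corresponds to Kaden t word-finally.
Applying these to Femolu 'hepad':
  hepad → hebad   (p→b between vowels (before a back vowel))
  hebad → hebat   (d→t word-finally)
So the Kaden cognate is 'hebat'.

hebat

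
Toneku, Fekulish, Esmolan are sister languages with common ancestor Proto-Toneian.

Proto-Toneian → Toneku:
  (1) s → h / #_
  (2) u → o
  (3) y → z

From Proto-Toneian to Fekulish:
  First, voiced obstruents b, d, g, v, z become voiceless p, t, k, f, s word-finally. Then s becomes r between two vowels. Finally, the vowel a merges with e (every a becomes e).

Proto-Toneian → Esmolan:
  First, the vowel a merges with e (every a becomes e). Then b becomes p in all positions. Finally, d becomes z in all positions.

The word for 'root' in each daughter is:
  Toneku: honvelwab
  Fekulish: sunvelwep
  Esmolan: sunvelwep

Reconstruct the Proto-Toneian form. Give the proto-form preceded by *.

*sunvelwab

Position 8: Toneku has a, Fekulish has e, Esmolan has e. Toneku preserves a here (none of its changes turn any other segment into a), so the proto-segment is *a.
Position 9: Toneku has b, Fekulish has p, Esmolan has p. Toneku preserves b here (none of its changes turn any other segment into b), so the proto-segment is *b.
Position 1: Toneku has h, Fekulish has s, Esmolan has s. Esmolan preserves s here (none of its changes turn any other segment into s), so the proto-segment is *s.
Verify the candidate proto-form against each daughter:
Toneku: *sunvelwab
  sunvelwab → hunvelwab   [debuccalisation]
  hunvelwab → honvelwab   [vowel merger]
  honvelwab (rule 3 does not apply)
  giving Toneku honvelwab.
Fekulish: start from *sunvelwab.
  rule 1 (final devoicing): sunvelwab → sunvelwap
  rule 2: no change — sunvelwap
  rule 3 (vowel merger): sunvelwap → sunvelwep
  ⇒ Fekulish sunvelwep
Esmolan: *sunvelwab
  sunvelwab → sunvelweb   [vowel merger]
  sunvelweb → sunvelwep   [unconditioned shift]
  sunvelwep (rule 3 does not apply)
  giving Esmolan sunvelwep.
*sunvelwab is the unique common source.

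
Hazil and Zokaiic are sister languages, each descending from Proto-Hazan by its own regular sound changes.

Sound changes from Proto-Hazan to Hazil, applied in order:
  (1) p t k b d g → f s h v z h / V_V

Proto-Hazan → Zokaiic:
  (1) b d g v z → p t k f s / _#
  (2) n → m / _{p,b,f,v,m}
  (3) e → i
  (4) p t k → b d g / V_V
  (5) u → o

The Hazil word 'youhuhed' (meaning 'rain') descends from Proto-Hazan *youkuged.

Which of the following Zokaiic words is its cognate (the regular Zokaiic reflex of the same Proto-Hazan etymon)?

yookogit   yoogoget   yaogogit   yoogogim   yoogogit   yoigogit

yoogogit

Zokaiic: *youkuged
  youkuged → youkuget   [final devoicing]
  youkuget (rule 2 does not apply)
  youkuget → youkugit   [vowel merger]
  youkugit → yougugit   [intervocalic voicing]
  yougugit → yoogogit   [vowel merger]
  giving Zokaiic yoogogit.
The other candidates each miss or misapply at least one Zokaiic change.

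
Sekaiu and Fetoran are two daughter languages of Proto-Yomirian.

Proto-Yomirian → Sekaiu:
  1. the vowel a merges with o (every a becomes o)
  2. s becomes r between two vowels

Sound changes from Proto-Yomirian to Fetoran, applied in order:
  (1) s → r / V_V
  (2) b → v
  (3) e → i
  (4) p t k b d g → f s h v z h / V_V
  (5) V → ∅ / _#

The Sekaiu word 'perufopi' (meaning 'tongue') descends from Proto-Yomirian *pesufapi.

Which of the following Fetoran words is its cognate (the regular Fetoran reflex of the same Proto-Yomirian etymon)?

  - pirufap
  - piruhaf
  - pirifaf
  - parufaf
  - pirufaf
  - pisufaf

pirufaf

Fetoran: start from *pesufapi.
  rule 1 (rhotacism): pesufapi → perufapi
  rule 2: no change — perufapi
  rule 3 (vowel merger): perufapi → pirufapi
  rule 4 (intervocalic lenition): pirufapi → pirufafi
  rule 5 (apocope): pirufafi → pirufaf
  ⇒ Fetoran pirufaf
Only 'pirufaf' matches the regular Fetoran development of *pesufapi.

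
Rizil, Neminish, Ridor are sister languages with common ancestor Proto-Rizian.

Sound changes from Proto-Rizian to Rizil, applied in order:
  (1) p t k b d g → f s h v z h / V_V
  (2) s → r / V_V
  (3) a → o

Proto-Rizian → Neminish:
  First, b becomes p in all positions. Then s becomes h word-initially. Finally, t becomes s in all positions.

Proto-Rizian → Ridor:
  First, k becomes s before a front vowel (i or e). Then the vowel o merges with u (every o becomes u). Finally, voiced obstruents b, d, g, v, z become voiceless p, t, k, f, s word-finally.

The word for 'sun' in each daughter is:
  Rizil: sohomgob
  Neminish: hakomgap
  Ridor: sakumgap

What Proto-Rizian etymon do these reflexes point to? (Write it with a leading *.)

*sakomgab

Position 3: Rizil has h, Neminish has k, Ridor has k. Neminish preserves k here (none of its changes turn any other segment into k), so the proto-segment is *k.
Position 7: Rizil has o, Neminish has a, Ridor has a. Neminish preserves a here (none of its changes turn any other segment into a), so the proto-segment is *a.
Position 2: Rizil has o, Neminish has a, Ridor has a. Neminish preserves a here (none of its changes turn any other segment into a), so the proto-segment is *a.
Continuing position by position gives *sakomgab; check it forward:
Rizil: *sakomgab > sahomgab > sohomgob  (by intervocalic lenition, vowel merger)
Neminish: *sakomgab
  sakomgab → sakomgap   [unconditioned shift]
  sakomgap → hakomgap   [debuccalisation]
  hakomgap (rule 3 does not apply)
  giving Neminish hakomgap.
Ridor: *sakomgab
  sakomgab (rule 1 does not apply)
  sakomgab → sakumgab   [vowel merger]
  sakumgab → sakumgap   [final devoicing]
  giving Ridor sakumgap.
Only *sakomgab yields all of Rizil sohomgob, Neminish hakomgap, Ridor sakumgap.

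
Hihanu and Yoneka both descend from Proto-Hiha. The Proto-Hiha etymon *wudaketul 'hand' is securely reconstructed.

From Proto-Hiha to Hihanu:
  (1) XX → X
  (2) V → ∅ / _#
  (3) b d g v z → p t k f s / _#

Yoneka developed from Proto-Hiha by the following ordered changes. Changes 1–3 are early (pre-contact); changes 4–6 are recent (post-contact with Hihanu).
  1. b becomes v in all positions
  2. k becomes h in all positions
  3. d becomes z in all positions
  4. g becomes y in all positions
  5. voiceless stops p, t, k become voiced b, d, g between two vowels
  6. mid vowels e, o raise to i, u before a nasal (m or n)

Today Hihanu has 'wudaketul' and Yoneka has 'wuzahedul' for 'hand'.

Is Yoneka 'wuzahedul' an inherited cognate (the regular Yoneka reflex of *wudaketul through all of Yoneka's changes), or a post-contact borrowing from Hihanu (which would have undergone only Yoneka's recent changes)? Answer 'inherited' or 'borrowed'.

If inherited, *wudaketul would pass through all of Yoneka's changes:
Yoneka: *wudaketul
  wudaketul (rule 1 does not apply)
  wudaketul → wudahetul   [unconditioned shift]
  wudahetul → wuzahetul   [unconditioned shift]
  wuzahetul (rule 4 does not apply)
  wuzahetul → wuzahedul   [intervocalic voicing]
  wuzahedul (rule 6 does not apply)
  giving Yoneka wuzahedul.
If borrowed from Hihanu 'wudaketul' after the early changes, it would undergo only the recent ones:
  rule 4 (unconditioned shift): no change (wudaketul)
  rule 5 (intervocalic voicing): wudaketul → wudagedul
  rule 6 (pre-nasal raising): no change (wudagedul)
  ⇒ as a loan: wudagedul
Yoneka 'wuzahedul' matches the inherited outcome exactly, so it is an inherited cognate, not a loan.

inherited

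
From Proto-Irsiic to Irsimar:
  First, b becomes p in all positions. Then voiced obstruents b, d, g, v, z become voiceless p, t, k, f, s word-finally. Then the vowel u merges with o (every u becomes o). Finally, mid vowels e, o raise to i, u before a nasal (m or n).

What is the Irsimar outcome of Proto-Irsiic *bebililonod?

Irsimar: *bebililonod
  bebililonod → pepililonod   [unconditioned shift]
  pepililonod → pepililonot   [final devoicing]
  pepililonot (rule 3 does not apply)
  pepililonot → pepililunot   [pre-nasal raising]
  giving Irsimar pepililunot.

pepililunot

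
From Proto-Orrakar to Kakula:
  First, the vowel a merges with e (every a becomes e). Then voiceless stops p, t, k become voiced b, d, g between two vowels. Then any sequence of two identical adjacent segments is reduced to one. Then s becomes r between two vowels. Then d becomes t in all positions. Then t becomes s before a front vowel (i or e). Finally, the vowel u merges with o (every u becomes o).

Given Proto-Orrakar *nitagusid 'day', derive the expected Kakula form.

nisegorit

Kakula: *nitagusid > nitegusid > nidegusid > nidegurid > nitegurit > nisegurit > nisegorit  (by vowel merger, intervocalic voicing, rhotacism, unconditioned shift, palatalisation, vowel merger)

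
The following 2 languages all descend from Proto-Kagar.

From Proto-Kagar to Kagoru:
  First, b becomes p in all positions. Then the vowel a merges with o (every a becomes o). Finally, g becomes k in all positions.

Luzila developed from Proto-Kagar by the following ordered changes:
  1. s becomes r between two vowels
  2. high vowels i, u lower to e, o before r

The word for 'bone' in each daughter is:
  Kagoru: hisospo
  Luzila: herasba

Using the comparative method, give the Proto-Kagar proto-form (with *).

*hisasba

Position 2: Kagoru has i, Luzila has e. Kagoru preserves i here (none of its changes turn any other segment into i), so the proto-segment is *i.
Position 6: Kagoru has p, Luzila has b. Luzila preserves b here (none of its changes turn any other segment into b), so the proto-segment is *b.
Position 7: Kagoru has o, Luzila has a. Luzila preserves a here (none of its changes turn any other segment into a), so the proto-segment is *a.
Verify the candidate proto-form against each daughter:
Kagoru: *hisasba > hisaspa > hisospo  (by unconditioned shift, vowel merger)
Luzila: start from *hisasba.
  rule 1 (rhotacism): hisasba → hirasba
  rule 2 (pre-rhotic lowering): hirasba → herasba
  ⇒ Luzila herasba
*hisasba is the unique common source.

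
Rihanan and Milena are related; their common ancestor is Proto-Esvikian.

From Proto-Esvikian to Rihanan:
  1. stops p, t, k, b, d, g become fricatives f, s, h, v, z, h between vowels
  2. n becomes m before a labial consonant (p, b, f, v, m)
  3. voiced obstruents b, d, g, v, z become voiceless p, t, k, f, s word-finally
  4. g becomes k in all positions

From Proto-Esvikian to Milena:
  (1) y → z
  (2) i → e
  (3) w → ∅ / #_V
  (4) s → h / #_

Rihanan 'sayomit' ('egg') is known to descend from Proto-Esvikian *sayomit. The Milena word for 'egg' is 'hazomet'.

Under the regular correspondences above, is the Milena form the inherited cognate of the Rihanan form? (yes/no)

yes

Derive the expected Milena reflex of *sayomit:
Milena: *sayomit
  sayomit → sazomit   [unconditioned shift]
  sazomit → sazomet   [vowel merger]
  sazomet (rule 3 does not apply)
  sazomet → hazomet   [debuccalisation]
  giving Milena hazomet.
Milena 'hazomet' matches the regular reflex exactly, so the pair is cognate.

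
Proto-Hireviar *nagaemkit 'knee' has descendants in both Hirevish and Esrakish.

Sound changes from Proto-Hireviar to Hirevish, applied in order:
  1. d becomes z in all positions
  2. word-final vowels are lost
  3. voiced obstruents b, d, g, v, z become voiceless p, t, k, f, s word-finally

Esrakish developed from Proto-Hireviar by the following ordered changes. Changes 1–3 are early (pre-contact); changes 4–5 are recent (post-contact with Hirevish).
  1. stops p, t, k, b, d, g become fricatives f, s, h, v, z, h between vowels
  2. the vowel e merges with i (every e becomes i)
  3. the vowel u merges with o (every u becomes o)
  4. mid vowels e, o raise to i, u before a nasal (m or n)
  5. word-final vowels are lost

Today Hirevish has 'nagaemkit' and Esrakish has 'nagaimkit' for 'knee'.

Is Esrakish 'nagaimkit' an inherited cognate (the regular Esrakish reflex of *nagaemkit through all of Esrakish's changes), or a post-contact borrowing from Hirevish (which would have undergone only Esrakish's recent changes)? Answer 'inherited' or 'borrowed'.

borrowed

If inherited, *nagaemkit would pass through all of Esrakish's changes:
Esrakish: start from *nagaemkit.
  rule 1 (intervocalic lenition): nagaemkit → nahaemkit
  rule 2 (vowel merger): nahaemkit → nahaimkit
  rule 3: no change — nahaimkit
  rule 4: no change — nahaimkit
  rule 5: no change — nahaimkit
  ⇒ Esrakish nahaimkit
If borrowed from Hirevish 'nagaemkit' after the early changes, it would undergo only the recent ones:
  rule 4 (pre-nasal raising): nagaemkit → nagaimkit
  rule 5 (apocope): no change (nagaimkit)
  ⇒ as a loan: nagaimkit
Esrakish 'nagaimkit' matches the loan outcome 'nagaimkit', not the inherited 'nahaimkit' — it skipped the early Esrakish changes, so it was borrowed from Hirevish.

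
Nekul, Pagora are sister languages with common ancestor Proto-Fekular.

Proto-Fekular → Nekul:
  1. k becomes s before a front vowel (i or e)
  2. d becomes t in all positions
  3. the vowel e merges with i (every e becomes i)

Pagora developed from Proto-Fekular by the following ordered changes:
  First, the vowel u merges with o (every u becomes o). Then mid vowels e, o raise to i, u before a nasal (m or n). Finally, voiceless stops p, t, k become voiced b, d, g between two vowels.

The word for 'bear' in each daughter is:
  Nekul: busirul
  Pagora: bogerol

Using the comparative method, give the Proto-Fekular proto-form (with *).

Position 2: Nekul has u, Pagora has o. Nekul preserves u here (none of its changes turn any other segment into u), so the proto-segment is *u.
Position 4: Nekul has i, Pagora has e. Pagora preserves e here (none of its changes turn any other segment into e), so the proto-segment is *e.
Continuing position by position gives *bukerul; check it forward:
Nekul: start from *bukerul.
  rule 1 (palatalisation): bukerul → buserul
  rule 2: no change — buserul
  rule 3 (vowel merger): buserul → busirul
  ⇒ Nekul busirul
Pagora: *bukerul > bokerol > bogerol  (by vowel merger, intervocalic voicing)
*bukerul is the unique common source.

*bukerul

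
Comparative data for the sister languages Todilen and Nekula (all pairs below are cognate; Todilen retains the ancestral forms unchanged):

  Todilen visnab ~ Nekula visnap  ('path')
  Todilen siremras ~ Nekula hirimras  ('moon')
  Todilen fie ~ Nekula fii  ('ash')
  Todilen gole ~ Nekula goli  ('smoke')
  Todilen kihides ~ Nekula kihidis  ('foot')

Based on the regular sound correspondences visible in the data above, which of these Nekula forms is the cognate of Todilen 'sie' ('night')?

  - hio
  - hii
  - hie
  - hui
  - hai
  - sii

siremras ~ hirimras — Todilen s corresponds to Nekula h word-initially before a front vowel.
fie ~ fii — Todilen e corresponds to Nekula i word-finally.
Applying these to Todilen 'sie':
  sie → hie   (s→h word-initially before a front vowel)
  hie → hii   (e→i word-finally)
So the Nekula cognate is 'hii'.

hii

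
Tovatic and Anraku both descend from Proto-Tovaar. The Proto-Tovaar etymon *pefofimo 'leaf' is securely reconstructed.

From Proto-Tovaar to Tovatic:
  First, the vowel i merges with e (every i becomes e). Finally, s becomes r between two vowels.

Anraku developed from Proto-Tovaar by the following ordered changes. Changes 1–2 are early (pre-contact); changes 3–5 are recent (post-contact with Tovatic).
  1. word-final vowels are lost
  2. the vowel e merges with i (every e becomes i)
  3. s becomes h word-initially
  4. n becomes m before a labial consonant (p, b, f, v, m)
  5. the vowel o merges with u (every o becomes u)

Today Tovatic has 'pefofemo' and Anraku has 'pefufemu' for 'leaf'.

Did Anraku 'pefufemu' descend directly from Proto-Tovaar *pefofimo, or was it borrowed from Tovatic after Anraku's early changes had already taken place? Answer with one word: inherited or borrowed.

borrowed

If inherited, *pefofimo would pass through all of Anraku's changes:
Anraku: *pefofimo > pefofim > pifofim > pifufim  (by apocope, vowel merger, vowel merger)
If borrowed from Tovatic 'pefofemo' after the early changes, it would undergo only the recent ones:
  rule 3 (debuccalisation): no change (pefofemo)
  rule 4 (nasal place assimilation): no change (pefofemo)
  rule 5 (vowel merger): pefofemo → pefufemu
  ⇒ as a loan: pefufemu
Anraku 'pefufemu' matches the loan outcome 'pefufemu', not the inherited 'pifufim' — it skipped the early Anraku changes, so it was borrowed from Tovatic.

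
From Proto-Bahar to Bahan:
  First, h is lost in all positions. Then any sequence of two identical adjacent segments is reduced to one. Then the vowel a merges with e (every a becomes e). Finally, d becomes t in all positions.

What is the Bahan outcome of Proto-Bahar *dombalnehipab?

tombelneipeb

Bahan: *dombalnehipab
  dombalnehipab → dombalneipab   [h-loss]
  dombalneipab (rule 2 does not apply)
  dombalneipab → dombelneipeb   [vowel merger]
  dombelneipeb → tombelneipeb   [unconditioned shift]
  giving Bahan tombelneipeb.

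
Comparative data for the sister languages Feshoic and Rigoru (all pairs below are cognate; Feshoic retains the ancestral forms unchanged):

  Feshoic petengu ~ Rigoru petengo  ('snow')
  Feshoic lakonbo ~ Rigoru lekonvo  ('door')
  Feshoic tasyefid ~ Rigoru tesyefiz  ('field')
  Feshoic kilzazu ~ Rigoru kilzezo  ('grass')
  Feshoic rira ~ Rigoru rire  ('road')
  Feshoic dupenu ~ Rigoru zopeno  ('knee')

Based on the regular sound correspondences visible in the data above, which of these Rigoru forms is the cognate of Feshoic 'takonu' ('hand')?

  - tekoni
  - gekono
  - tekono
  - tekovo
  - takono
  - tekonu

tekono

lakonbo ~ lekonvo, tasyefid ~ tesyefiz — Feshoic a corresponds to Rigoru e after a consonant, before a consonant other than r, m, n, p, b, f, v.
petengu ~ petengo, kilzazu ~ kilzezo — Feshoic u corresponds to Rigoru o word-finally.
Applying these to Feshoic 'takonu':
  takonu → tekonu   (a→e after a consonant, before a consonant other than r, m, n, p, b, f, v)
  tekonu → tekono   (u→o word-finally)
So the Rigoru cognate is 'tekono'.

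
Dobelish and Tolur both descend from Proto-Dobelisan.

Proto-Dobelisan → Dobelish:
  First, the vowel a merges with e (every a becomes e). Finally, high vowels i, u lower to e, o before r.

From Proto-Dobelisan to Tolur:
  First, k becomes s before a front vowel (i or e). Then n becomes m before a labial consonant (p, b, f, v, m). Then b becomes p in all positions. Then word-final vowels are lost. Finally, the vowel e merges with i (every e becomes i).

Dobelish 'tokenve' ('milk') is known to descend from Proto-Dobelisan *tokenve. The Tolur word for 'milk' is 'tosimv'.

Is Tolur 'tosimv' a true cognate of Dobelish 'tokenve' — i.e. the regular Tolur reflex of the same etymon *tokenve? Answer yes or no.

yes

Derive the expected Tolur reflex of *tokenve:
Tolur: start from *tokenve.
  rule 1 (palatalisation): tokenve → tosenve
  rule 2 (nasal place assimilation): tosenve → tosemve
  rule 3: no change — tosemve
  rule 4 (apocope): tosemve → tosemv
  rule 5 (vowel merger): tosemv → tosimv
  ⇒ Tolur tosimv
Tolur 'tosimv' matches the regular reflex exactly, so the pair is cognate.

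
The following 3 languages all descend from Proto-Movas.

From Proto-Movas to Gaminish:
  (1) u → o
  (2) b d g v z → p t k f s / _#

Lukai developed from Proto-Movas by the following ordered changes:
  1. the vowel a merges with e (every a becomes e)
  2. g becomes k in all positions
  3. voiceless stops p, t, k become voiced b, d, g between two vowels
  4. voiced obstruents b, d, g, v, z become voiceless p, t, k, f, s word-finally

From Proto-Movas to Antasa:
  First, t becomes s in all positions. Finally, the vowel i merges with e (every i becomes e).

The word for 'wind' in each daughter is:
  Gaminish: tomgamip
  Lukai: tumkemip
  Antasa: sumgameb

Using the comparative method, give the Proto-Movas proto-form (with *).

Position 4: Gaminish has g, Lukai has k, Antasa has g. Gaminish preserves g here (none of its changes turn any other segment into g), so the proto-segment is *g.
Position 7: Gaminish has i, Lukai has i, Antasa has e. Gaminish preserves i here (none of its changes turn any other segment into i), so the proto-segment is *i.
Verify the candidate proto-form against each daughter:
Gaminish: *tumgamib
  tumgamib → tomgamib   [vowel merger]
  tomgamib → tomgamip   [final devoicing]
  giving Gaminish tomgamip.
Lukai: *tumgamib > tumgemib > tumkemib > tumkemip  (by vowel merger, unconditioned shift, final devoicing)
Antasa: *tumgamib
  tumgamib → sumgamib   [unconditioned shift]
  sumgamib → sumgameb   [vowel merger]
  giving Antasa sumgameb.
*tumgamib is the unique common source.

*tumgamib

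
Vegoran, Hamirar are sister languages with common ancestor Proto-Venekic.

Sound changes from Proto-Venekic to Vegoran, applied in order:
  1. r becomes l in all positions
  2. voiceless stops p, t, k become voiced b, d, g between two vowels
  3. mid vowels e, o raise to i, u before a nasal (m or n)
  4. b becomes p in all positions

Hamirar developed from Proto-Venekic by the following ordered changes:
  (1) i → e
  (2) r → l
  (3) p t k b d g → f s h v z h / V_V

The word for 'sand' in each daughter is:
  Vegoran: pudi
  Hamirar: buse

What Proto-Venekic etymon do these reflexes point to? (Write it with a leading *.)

Position 4: Vegoran has i, Hamirar has e. Taking the neighbouring segments as reconstructed: Vegoran i can only go back to *i; Hamirar e could go back to *e or *i — the one source consistent with every daughter is *i.
Position 1: Vegoran has p, Hamirar has b. Hamirar preserves b here (none of its changes turn any other segment into b), so the proto-segment is *b.
This points to *buti. Verify forward in each daughter:
Vegoran: start from *buti.
  rule 1: no change — buti
  rule 2 (intervocalic voicing): buti → budi
  rule 3: no change — budi
  rule 4 (unconditioned shift): budi → pudi
  ⇒ Vegoran pudi
Hamirar: *buti
  buti → bute   [vowel merger]
  bute (rule 2 does not apply)
  bute → buse   [intervocalic lenition]
  giving Hamirar buse.
No other proto-form is consistent with every reflex, so the reconstruction is *buti.

*buti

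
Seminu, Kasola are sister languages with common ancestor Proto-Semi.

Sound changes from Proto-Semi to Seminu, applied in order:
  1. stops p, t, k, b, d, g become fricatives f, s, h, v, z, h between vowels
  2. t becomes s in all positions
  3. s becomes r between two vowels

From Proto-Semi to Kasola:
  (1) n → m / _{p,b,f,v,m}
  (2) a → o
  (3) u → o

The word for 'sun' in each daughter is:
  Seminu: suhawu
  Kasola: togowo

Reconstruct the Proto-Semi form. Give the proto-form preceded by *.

Position 1: Seminu has s, Kasola has t. Kasola preserves t here (none of its changes turn any other segment into t), so the proto-segment is *t.
Position 4: Seminu has a, Kasola has o. Seminu preserves a here (none of its changes turn any other segment into a), so the proto-segment is *a.
Position 2: Seminu has u, Kasola has o. Seminu preserves u here (none of its changes turn any other segment into u), so the proto-segment is *u.
Verify the candidate proto-form against each daughter:
Seminu: start from *tugawu.
  rule 1 (intervocalic lenition): tugawu → tuhawu
  rule 2 (unconditioned shift): tuhawu → suhawu
  rule 3: no change — suhawu
  ⇒ Seminu suhawu
Kasola: *tugawu > tugowu > togowo  (by vowel merger, vowel merger)
No other proto-form is consistent with every reflex, so the reconstruction is *tugawu.

*tugawu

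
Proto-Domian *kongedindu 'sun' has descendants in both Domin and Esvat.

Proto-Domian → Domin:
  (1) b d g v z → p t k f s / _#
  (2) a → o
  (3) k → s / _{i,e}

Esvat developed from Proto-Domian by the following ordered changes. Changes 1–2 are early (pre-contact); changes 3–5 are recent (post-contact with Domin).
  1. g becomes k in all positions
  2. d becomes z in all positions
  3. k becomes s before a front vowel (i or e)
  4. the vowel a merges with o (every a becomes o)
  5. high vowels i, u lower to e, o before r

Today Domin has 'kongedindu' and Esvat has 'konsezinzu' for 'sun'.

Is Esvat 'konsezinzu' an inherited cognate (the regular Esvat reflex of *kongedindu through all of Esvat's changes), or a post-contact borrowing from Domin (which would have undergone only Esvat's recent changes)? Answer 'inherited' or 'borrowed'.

If inherited, *kongedindu would pass through all of Esvat's changes:
Esvat: start from *kongedindu.
  rule 1 (unconditioned shift): kongedindu → konkedindu
  rule 2 (unconditioned shift): konkedindu → konkezinzu
  rule 3 (palatalisation): konkezinzu → konsezinzu
  rule 4: no change — konsezinzu
  rule 5: no change — konsezinzu
  ⇒ Esvat konsezinzu
If borrowed from Domin 'kongedindu' after the early changes, it would undergo only the recent ones:
  rule 3 (palatalisation): no change (kongedindu)
  rule 4 (vowel merger): no change (kongedindu)
  rule 5 (pre-rhotic lowering): no change (kongedindu)
  ⇒ as a loan: kongedindu
Esvat 'konsezinzu' matches the inherited outcome exactly, so it is an inherited cognate, not a loan.

inherited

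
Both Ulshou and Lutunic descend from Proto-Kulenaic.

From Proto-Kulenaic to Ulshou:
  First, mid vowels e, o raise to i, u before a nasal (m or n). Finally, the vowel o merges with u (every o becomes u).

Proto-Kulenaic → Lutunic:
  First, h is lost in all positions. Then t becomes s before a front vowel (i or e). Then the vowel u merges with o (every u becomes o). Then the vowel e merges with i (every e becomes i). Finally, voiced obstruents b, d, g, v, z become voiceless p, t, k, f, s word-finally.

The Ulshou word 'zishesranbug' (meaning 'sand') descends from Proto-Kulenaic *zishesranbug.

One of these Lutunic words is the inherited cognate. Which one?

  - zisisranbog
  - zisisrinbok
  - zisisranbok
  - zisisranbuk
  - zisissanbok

zisisranbok

Lutunic: *zishesranbug
  zishesranbug → zisesranbug   [h-loss]
  zisesranbug (rule 2 does not apply)
  zisesranbug → zisesranbog   [vowel merger]
  zisesranbog → zisisranbog   [vowel merger]
  zisisranbog → zisisranbok   [final devoicing]
  giving Lutunic zisisranbok.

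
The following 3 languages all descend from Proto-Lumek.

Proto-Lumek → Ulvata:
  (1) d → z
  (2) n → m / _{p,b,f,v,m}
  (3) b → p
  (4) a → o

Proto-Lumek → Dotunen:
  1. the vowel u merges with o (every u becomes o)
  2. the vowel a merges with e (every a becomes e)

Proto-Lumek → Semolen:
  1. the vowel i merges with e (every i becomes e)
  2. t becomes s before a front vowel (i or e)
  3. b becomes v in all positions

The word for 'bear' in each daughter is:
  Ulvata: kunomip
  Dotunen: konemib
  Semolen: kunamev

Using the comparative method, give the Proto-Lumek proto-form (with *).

Position 4: Ulvata has o, Dotunen has e, Semolen has a. Semolen preserves a here (none of its changes turn any other segment into a), so the proto-segment is *a.
Position 2: Ulvata has u, Dotunen has o, Semolen has u. Ulvata preserves u here (none of its changes turn any other segment into u), so the proto-segment is *u.
Verify the candidate proto-form against each daughter:
Ulvata: *kunamib > kunamip > kunomip  (by unconditioned shift, vowel merger)
Dotunen: *kunamib
  kunamib → konamib   [vowel merger]
  konamib → konemib   [vowel merger]
  giving Dotunen konemib.
Semolen: *kunamib > kunameb > kunamev  (by vowel merger, unconditioned shift)
*kunamib is the unique common source.

*kunamib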